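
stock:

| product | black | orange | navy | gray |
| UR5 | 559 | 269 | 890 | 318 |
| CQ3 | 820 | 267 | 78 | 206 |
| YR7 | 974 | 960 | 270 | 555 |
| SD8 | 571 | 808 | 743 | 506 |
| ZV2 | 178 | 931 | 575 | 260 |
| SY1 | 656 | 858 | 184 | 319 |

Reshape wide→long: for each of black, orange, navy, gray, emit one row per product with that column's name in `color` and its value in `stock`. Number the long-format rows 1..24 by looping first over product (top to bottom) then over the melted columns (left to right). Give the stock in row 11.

270

24 rows total (6 × 4). Row 11: index ⌊(11-1)/4⌋ = 2 into product → YR7; (11-1) mod 4 = 2 into the melted columns → navy.
So row 11 is (YR7, navy, 270); stock = 270.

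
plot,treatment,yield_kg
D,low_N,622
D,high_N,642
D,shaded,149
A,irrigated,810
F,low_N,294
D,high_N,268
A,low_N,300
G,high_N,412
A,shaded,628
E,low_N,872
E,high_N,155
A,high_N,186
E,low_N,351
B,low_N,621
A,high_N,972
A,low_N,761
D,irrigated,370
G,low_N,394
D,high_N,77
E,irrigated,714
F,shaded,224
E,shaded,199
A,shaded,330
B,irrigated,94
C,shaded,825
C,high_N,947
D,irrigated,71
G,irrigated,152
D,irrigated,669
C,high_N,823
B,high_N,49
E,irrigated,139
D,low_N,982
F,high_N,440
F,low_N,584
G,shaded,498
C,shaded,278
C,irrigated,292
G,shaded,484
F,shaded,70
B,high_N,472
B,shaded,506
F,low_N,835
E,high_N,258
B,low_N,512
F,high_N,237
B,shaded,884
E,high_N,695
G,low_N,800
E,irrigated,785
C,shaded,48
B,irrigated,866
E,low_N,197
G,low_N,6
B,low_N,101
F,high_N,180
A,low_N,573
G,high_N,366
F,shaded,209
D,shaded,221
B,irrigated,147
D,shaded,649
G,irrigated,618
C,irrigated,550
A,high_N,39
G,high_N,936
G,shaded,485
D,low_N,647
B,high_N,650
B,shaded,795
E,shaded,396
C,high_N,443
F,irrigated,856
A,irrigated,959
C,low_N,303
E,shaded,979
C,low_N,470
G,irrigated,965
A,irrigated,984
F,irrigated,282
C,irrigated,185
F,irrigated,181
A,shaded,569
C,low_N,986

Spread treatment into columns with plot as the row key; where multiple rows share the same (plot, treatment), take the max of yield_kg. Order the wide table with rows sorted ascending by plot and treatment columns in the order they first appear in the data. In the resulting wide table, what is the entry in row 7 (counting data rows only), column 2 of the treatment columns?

936

With rows sorted ascending by plot, row 7 is plot=G. treatment columns in first-appearance order: low_N, high_N, shaded, irrigated; column 2 is high_N.
Long rows with plot=G, treatment=high_N: max(412, 366, 936) = 936.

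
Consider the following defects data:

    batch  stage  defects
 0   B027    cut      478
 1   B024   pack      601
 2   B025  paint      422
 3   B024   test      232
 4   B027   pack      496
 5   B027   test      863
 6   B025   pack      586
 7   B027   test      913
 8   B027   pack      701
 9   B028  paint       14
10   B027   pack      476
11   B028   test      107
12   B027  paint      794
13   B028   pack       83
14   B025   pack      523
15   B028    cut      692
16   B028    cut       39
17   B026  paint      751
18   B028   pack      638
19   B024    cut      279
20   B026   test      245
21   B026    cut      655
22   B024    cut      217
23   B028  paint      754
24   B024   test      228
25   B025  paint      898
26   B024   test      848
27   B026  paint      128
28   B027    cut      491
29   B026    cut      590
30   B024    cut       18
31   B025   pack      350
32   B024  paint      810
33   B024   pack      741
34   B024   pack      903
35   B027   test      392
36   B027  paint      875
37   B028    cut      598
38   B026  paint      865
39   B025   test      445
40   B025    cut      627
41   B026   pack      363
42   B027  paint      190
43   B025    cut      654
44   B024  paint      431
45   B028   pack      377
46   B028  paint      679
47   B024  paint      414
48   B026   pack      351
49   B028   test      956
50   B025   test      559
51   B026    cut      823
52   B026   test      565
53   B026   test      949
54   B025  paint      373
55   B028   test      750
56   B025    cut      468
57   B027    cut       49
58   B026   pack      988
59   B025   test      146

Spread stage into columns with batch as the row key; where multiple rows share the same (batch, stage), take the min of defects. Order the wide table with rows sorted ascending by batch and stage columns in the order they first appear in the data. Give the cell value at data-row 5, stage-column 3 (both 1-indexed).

With rows sorted ascending by batch, row 5 is batch=B028. stage columns in first-appearance order: cut, pack, paint, test; column 3 is paint.
Long rows with batch=B028, stage=paint: min(14, 754, 679) = 14.

14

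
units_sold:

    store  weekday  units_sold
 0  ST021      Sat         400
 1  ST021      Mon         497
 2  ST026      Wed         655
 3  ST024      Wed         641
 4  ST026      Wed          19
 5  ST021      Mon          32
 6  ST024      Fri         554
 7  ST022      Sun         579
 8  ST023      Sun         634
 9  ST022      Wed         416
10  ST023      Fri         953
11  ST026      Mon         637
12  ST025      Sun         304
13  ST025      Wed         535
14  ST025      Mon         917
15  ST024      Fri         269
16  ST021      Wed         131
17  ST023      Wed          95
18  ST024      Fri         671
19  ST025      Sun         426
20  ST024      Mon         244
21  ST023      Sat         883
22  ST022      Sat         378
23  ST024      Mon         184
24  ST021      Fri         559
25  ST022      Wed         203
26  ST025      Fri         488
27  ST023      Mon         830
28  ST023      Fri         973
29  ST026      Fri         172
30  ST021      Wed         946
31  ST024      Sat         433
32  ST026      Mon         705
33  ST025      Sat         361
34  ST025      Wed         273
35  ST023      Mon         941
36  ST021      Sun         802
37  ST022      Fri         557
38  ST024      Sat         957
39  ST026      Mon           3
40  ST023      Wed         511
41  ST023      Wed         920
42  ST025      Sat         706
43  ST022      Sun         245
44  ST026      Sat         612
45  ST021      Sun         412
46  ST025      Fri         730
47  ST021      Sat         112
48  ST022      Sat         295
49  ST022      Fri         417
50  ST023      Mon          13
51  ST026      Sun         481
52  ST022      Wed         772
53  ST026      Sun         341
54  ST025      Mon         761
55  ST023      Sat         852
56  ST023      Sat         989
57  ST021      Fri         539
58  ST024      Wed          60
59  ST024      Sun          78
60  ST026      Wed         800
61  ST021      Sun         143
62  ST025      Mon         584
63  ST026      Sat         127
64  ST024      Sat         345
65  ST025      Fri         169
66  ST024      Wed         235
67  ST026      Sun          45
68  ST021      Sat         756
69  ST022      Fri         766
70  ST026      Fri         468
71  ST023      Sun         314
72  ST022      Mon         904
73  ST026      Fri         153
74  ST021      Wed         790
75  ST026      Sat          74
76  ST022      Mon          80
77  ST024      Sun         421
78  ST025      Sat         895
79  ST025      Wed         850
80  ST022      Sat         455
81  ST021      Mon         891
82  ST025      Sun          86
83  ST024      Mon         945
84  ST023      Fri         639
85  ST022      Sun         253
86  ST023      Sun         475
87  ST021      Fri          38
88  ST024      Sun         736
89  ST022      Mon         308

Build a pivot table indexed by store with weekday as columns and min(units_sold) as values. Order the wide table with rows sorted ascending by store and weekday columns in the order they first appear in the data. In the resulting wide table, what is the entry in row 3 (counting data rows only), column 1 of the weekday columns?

852

With rows sorted ascending by store, row 3 is store=ST023. weekday columns in first-appearance order: Sat, Mon, Wed, Fri, Sun; column 1 is Sat.
Long rows with store=ST023, weekday=Sat: min(883, 852, 989) = 852.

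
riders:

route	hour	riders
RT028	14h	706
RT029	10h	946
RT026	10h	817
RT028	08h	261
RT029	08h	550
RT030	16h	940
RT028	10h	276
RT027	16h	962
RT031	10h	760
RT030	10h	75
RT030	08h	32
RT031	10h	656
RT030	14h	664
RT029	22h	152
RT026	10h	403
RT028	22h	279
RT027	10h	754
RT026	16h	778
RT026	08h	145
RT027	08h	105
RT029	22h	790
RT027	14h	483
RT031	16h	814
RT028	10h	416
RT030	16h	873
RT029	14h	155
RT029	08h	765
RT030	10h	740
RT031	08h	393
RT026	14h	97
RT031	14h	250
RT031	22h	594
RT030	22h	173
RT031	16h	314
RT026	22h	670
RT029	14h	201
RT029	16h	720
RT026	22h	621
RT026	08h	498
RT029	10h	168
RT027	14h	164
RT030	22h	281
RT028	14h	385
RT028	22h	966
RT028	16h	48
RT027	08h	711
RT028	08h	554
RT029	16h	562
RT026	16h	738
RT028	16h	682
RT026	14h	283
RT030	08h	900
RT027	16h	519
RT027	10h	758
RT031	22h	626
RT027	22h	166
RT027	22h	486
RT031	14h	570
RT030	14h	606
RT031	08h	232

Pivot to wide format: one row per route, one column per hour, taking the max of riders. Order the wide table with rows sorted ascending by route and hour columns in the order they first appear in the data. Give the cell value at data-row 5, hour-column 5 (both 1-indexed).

With rows sorted ascending by route, row 5 is route=RT030. hour columns in first-appearance order: 14h, 10h, 08h, 16h, 22h; column 5 is 22h.
Long rows with route=RT030, hour=22h: max(173, 281) = 281.

281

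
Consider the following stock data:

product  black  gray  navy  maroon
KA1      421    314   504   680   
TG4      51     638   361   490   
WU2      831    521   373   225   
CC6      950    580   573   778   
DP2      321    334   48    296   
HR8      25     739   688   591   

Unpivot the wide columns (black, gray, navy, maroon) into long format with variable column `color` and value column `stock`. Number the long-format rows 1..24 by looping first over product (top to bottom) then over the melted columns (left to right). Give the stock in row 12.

225

24 rows total (6 × 4). Row 12: index ⌊(12-1)/4⌋ = 2 into product → WU2; (12-1) mod 4 = 3 into the melted columns → maroon.
So row 12 is (WU2, maroon, 225); stock = 225.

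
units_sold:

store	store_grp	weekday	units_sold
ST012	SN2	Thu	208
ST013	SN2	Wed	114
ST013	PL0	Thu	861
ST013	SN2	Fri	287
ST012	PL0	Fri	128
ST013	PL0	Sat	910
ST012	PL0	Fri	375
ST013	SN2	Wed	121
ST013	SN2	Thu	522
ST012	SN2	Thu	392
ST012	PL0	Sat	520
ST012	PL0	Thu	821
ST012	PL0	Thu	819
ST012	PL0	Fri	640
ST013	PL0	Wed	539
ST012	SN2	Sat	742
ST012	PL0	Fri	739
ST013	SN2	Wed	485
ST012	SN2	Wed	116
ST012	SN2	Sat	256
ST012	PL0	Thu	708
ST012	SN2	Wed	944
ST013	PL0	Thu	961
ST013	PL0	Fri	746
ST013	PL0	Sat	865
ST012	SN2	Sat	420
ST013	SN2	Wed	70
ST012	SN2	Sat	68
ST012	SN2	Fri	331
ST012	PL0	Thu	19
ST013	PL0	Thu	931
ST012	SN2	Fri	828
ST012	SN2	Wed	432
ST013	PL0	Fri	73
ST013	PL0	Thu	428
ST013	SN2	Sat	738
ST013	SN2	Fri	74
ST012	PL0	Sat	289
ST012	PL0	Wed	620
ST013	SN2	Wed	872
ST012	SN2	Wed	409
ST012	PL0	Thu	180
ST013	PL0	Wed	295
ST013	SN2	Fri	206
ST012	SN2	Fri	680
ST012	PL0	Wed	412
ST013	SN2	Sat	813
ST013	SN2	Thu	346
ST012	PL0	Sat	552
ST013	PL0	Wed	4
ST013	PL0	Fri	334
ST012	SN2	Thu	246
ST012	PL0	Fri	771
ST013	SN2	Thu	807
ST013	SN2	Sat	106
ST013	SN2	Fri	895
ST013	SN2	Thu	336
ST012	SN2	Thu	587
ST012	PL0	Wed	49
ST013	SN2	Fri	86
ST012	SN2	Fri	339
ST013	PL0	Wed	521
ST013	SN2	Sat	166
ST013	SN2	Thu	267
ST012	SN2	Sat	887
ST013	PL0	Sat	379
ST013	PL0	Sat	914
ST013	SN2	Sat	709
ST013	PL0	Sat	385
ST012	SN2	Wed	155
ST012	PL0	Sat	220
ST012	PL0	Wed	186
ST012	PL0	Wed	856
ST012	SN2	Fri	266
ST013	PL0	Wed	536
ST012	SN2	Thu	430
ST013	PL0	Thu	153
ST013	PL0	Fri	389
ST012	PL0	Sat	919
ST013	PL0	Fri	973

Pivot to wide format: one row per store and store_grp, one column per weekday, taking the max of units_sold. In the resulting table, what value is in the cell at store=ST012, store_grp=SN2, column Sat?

887

Rows with store=ST012, store_grp=SN2 and weekday=Sat: units_sold values are 742, 256, 420, 68, 887.
max(742, 256, 420, 68, 887) = 887.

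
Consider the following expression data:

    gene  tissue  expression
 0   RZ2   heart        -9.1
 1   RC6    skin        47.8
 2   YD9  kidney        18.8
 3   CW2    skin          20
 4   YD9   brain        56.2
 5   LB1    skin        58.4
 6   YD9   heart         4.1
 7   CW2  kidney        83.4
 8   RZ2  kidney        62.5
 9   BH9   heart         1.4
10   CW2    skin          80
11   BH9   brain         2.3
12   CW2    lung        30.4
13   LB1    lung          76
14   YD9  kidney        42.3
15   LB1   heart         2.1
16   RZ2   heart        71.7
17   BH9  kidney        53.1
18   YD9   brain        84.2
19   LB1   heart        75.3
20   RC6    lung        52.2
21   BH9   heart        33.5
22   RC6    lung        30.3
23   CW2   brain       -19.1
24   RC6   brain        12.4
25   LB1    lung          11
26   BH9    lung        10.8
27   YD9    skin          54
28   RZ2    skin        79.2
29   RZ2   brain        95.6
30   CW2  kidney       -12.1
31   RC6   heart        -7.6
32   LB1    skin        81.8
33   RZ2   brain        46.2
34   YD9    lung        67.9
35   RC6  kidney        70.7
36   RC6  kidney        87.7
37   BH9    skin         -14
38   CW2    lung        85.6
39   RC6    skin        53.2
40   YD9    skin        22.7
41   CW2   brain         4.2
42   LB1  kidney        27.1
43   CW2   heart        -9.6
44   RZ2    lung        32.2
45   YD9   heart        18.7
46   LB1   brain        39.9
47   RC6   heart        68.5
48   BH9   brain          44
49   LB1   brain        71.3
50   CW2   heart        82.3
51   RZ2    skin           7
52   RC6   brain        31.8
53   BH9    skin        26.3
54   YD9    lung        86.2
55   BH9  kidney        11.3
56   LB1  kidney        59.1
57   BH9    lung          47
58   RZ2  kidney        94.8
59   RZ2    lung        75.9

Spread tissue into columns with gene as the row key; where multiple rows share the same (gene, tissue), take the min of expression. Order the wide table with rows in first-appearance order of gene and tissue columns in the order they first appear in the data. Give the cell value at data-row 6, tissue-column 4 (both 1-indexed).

With rows in first-appearance order of gene, row 6 is gene=BH9. tissue columns in first-appearance order: heart, skin, kidney, brain, lung; column 4 is brain.
Long rows with gene=BH9, tissue=brain: min(2.3, 44) = 2.3.

2.3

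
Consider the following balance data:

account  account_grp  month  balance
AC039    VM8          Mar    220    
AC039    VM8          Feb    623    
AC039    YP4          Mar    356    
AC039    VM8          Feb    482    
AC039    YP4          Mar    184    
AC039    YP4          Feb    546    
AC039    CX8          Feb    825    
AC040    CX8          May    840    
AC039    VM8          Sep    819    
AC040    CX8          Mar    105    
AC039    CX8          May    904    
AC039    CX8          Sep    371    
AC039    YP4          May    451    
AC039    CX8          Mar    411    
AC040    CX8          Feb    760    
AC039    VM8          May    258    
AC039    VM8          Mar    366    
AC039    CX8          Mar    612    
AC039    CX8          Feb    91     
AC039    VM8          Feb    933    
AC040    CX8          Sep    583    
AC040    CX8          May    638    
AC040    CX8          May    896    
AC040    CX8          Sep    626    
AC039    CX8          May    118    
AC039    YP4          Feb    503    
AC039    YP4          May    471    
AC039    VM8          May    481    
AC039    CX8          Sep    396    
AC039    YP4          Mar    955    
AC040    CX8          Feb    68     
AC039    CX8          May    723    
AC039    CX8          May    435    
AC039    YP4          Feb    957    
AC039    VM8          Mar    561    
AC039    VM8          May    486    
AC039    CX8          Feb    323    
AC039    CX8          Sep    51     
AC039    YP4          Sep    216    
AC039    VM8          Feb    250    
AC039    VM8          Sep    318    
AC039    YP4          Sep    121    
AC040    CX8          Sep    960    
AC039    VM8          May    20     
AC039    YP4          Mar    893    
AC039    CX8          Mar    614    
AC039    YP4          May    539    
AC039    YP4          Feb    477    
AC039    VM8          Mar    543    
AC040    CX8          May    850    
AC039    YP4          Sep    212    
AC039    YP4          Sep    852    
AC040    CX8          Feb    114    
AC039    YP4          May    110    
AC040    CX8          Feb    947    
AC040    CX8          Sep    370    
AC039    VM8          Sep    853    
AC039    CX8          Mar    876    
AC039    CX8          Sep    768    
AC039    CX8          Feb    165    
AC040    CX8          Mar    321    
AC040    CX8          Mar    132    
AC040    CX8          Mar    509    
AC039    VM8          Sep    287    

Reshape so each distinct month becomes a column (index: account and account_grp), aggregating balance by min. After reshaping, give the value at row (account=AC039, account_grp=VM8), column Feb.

250

Rows with account=AC039, account_grp=VM8 and month=Feb: balance values are 623, 482, 933, 250.
min(623, 482, 933, 250) = 250.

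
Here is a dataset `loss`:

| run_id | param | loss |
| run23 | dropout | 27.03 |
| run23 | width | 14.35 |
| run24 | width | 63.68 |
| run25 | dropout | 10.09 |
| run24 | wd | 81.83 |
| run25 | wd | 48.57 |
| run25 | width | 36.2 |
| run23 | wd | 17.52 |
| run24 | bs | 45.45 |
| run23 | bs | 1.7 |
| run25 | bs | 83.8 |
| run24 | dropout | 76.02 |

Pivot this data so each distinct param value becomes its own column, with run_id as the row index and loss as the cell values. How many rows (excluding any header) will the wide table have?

3 distinct run_id values → 3 rows.

3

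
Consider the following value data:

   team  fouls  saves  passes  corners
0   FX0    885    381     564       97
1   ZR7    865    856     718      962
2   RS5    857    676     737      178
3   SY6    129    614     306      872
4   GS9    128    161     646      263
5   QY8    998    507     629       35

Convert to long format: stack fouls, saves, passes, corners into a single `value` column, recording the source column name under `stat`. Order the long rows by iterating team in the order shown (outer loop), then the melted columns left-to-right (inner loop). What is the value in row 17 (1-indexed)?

128

24 rows total (6 × 4). Row 17: index ⌊(17-1)/4⌋ = 4 into team → GS9; (17-1) mod 4 = 0 into the melted columns → fouls.
So row 17 is (GS9, fouls, 128); value = 128.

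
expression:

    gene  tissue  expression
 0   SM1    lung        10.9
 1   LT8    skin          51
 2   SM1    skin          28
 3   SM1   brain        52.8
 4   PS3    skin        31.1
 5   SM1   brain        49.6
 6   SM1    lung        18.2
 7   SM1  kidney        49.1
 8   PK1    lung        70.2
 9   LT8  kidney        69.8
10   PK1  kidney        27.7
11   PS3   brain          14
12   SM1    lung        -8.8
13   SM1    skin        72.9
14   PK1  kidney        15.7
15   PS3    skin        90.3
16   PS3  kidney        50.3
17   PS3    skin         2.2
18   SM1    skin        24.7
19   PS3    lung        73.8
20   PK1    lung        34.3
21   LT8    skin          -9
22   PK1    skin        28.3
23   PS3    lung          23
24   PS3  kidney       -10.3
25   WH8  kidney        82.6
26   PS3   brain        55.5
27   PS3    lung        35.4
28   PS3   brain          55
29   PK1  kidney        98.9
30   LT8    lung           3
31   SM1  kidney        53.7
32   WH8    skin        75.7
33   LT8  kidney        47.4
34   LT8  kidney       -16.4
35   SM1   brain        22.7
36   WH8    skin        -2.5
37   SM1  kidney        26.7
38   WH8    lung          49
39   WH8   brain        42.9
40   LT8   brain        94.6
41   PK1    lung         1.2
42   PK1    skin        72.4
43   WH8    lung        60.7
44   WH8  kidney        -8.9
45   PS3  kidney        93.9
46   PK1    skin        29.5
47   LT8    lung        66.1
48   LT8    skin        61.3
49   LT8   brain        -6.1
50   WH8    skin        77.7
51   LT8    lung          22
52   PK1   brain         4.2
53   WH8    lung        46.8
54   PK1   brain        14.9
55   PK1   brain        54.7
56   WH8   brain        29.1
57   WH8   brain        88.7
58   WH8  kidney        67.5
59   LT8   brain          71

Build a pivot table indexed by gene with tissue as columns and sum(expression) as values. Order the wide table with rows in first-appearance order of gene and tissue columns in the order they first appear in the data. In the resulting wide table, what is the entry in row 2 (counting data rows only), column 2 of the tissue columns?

With rows in first-appearance order of gene, row 2 is gene=LT8. tissue columns in first-appearance order: lung, skin, brain, kidney; column 2 is skin.
Long rows with gene=LT8, tissue=skin: 51 + -9 + 61.3 = 103.3.

103.3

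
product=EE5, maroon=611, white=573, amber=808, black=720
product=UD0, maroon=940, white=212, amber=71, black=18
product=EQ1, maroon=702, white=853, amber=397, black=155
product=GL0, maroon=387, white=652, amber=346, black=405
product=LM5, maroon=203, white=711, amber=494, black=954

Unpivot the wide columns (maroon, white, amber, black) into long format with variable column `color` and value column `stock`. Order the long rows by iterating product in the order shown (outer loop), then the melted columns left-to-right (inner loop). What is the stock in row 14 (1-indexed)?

20 rows total (5 × 4). Row 14: index ⌊(14-1)/4⌋ = 3 into product → GL0; (14-1) mod 4 = 1 into the melted columns → white.
So row 14 is (GL0, white, 652); stock = 652.

652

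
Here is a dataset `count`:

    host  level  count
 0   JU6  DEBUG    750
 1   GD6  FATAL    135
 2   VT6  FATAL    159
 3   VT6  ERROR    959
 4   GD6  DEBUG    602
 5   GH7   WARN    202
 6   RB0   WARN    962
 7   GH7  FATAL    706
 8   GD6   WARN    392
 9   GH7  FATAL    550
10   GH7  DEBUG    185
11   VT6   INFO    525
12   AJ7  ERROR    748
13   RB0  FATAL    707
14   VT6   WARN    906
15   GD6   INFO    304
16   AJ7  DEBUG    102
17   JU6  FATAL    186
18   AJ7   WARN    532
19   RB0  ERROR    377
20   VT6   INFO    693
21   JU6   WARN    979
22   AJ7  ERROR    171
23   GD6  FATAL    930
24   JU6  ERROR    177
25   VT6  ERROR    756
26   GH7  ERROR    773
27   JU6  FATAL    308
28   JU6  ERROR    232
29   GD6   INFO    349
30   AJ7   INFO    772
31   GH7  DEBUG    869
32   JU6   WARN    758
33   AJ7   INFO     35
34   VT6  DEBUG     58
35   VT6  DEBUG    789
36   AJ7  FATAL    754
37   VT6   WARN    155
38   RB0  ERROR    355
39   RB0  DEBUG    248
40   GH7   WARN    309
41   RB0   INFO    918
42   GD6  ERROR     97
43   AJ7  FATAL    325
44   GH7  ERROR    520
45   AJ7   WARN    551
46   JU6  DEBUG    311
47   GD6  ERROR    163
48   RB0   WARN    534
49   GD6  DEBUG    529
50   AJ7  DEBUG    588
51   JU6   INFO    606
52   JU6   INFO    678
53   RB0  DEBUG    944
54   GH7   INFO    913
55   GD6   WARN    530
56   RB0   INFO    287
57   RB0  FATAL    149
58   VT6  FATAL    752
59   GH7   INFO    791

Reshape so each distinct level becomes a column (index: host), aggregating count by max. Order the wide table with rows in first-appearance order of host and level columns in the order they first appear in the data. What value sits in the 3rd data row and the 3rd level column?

959

With rows in first-appearance order of host, row 3 is host=VT6. level columns in first-appearance order: DEBUG, FATAL, ERROR, WARN, INFO; column 3 is ERROR.
Long rows with host=VT6, level=ERROR: max(959, 756) = 959.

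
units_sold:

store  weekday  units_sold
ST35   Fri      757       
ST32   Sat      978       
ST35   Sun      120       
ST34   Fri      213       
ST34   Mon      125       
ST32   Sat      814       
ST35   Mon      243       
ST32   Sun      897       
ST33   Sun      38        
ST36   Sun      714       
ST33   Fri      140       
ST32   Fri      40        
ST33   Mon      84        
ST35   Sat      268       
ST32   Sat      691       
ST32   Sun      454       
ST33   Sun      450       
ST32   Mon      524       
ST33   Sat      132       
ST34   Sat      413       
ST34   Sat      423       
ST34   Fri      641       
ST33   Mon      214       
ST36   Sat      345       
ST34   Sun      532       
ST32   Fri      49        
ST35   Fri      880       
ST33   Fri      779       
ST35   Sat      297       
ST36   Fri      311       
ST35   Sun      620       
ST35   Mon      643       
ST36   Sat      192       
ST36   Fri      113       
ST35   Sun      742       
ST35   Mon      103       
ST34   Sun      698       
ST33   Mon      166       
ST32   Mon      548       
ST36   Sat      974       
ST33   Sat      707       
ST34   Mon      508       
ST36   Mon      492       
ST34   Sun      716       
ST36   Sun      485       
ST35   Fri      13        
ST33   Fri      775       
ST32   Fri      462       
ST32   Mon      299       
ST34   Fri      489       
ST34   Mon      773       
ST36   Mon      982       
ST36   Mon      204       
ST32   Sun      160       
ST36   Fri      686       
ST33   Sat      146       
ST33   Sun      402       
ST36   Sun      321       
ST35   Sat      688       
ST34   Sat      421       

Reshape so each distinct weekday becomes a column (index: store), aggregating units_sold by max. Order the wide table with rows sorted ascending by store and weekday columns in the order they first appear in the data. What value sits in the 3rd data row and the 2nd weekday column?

423

With rows sorted ascending by store, row 3 is store=ST34. weekday columns in first-appearance order: Fri, Sat, Sun, Mon; column 2 is Sat.
Long rows with store=ST34, weekday=Sat: max(413, 423, 421) = 423.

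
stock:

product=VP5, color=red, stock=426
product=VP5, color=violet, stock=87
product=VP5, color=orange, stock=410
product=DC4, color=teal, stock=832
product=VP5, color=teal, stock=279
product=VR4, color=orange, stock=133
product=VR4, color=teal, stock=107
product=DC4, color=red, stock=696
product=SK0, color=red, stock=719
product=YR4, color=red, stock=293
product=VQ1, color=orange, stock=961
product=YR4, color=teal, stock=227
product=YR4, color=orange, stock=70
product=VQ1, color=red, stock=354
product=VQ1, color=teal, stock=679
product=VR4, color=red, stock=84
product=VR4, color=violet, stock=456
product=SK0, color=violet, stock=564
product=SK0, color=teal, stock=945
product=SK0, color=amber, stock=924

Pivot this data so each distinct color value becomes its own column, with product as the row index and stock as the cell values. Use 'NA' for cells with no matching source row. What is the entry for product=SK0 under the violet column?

564

The long row with product=SK0, color=violet has stock=564.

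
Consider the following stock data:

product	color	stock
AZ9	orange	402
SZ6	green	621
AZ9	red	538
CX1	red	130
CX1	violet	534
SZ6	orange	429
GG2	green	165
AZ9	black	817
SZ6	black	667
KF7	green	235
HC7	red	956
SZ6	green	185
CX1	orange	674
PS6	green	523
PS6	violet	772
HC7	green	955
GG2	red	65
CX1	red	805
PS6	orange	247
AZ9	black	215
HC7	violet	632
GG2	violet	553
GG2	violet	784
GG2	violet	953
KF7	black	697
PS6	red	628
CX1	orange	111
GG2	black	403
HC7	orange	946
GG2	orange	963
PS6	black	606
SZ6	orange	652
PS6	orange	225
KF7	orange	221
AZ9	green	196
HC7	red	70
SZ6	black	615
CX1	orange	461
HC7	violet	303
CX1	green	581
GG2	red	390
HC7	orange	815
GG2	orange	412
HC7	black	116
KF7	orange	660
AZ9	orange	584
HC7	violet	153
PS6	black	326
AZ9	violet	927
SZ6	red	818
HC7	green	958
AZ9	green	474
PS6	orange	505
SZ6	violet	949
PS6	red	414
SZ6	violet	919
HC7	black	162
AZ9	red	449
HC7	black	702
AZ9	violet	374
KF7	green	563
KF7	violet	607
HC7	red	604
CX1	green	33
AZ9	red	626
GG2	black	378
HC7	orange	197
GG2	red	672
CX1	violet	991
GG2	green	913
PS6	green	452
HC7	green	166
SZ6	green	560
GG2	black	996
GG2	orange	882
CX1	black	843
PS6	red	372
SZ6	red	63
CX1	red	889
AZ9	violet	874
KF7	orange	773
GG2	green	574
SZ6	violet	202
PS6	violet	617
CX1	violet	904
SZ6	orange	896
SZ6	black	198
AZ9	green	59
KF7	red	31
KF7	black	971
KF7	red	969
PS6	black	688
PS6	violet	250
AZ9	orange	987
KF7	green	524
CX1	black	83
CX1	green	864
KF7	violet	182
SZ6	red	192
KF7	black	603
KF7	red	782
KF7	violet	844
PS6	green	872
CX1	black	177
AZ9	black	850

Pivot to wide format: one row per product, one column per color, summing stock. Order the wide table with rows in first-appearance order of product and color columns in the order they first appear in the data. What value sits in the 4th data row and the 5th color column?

1777

With rows in first-appearance order of product, row 4 is product=GG2. color columns in first-appearance order: orange, green, red, violet, black; column 5 is black.
Long rows with product=GG2, color=black: 403 + 378 + 996 = 1777.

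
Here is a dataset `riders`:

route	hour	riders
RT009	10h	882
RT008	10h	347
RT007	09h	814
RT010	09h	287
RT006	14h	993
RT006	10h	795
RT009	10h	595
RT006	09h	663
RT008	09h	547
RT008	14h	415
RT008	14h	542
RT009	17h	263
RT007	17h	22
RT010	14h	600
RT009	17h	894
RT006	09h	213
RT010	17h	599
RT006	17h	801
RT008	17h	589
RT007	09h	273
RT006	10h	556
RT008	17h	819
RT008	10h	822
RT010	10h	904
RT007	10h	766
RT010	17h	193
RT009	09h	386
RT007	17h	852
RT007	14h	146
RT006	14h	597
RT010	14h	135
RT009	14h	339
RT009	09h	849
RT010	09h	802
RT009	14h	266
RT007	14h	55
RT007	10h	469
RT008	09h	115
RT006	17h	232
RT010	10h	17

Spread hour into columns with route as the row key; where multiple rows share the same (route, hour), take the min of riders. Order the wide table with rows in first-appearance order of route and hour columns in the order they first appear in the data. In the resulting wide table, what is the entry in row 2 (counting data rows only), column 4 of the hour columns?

589

With rows in first-appearance order of route, row 2 is route=RT008. hour columns in first-appearance order: 10h, 09h, 14h, 17h; column 4 is 17h.
Long rows with route=RT008, hour=17h: min(589, 819) = 589.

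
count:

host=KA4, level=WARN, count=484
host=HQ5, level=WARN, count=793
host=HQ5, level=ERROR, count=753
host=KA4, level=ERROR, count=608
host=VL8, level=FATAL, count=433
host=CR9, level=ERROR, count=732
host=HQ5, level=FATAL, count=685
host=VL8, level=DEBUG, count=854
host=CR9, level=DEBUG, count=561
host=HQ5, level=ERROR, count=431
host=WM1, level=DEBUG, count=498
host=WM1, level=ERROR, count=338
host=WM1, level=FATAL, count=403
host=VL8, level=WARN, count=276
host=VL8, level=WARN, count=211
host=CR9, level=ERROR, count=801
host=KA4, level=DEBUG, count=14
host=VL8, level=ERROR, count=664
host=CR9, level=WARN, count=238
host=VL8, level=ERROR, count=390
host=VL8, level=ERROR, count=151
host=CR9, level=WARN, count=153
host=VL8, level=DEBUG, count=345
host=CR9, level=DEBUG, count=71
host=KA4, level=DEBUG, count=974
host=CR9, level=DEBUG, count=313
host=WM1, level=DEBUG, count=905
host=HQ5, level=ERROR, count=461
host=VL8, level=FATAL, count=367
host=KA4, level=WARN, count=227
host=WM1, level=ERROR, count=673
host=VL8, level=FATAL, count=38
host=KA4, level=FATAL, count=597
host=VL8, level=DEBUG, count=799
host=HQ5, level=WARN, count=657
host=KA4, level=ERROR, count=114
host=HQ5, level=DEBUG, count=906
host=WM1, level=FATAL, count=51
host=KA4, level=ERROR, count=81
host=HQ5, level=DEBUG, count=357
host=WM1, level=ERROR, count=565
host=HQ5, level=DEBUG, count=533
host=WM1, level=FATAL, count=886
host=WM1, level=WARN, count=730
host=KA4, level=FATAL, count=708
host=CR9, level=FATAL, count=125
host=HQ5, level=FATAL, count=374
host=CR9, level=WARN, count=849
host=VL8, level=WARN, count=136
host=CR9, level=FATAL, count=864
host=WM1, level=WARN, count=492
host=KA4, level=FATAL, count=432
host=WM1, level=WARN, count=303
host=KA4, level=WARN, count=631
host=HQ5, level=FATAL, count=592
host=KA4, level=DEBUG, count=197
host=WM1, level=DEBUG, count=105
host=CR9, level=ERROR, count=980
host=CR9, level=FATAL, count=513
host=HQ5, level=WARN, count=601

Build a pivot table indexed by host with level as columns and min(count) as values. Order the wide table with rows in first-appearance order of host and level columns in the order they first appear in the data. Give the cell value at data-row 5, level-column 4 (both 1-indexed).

With rows in first-appearance order of host, row 5 is host=WM1. level columns in first-appearance order: WARN, ERROR, FATAL, DEBUG; column 4 is DEBUG.
Long rows with host=WM1, level=DEBUG: min(498, 905, 105) = 105.

105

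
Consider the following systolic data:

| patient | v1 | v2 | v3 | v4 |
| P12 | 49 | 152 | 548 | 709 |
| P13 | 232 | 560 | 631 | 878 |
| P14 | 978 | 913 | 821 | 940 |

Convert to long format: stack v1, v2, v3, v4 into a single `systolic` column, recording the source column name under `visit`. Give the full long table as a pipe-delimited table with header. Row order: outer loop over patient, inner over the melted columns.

Each (patient, column) pair becomes one row: 3 × 4 = 12 rows.
For example, (P12, v1) → systolic=49.

| patient | visit | systolic |
| P12 | v1 | 49 |
| P12 | v2 | 152 |
| P12 | v3 | 548 |
| P12 | v4 | 709 |
| P13 | v1 | 232 |
| P13 | v2 | 560 |
| P13 | v3 | 631 |
| P13 | v4 | 878 |
| P14 | v1 | 978 |
| P14 | v2 | 913 |
| P14 | v3 | 821 |
| P14 | v4 | 940 |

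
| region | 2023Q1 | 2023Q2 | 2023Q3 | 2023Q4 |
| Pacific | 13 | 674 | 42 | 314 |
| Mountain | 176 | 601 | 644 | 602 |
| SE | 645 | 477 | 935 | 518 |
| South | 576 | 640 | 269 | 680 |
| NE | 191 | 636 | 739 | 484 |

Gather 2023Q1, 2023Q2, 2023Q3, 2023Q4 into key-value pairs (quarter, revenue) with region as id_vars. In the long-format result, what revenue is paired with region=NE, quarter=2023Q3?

739

Unpivoting turns each (region, wide-column) pair into one long row.
The wide cell at row NE, column 2023Q3 holds 739, so the long row (NE, 2023Q3) has revenue=739.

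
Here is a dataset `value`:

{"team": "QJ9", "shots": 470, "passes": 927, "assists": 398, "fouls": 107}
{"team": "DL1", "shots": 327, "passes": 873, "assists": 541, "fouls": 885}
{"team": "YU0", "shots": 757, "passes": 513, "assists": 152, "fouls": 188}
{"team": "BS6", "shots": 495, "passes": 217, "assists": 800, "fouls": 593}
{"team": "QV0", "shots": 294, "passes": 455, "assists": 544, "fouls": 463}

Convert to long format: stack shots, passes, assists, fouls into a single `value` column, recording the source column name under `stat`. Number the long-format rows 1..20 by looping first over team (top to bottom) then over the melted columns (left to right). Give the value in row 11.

152

20 rows total (5 × 4). Row 11: index ⌊(11-1)/4⌋ = 2 into team → YU0; (11-1) mod 4 = 2 into the melted columns → assists.
So row 11 is (YU0, assists, 152); value = 152.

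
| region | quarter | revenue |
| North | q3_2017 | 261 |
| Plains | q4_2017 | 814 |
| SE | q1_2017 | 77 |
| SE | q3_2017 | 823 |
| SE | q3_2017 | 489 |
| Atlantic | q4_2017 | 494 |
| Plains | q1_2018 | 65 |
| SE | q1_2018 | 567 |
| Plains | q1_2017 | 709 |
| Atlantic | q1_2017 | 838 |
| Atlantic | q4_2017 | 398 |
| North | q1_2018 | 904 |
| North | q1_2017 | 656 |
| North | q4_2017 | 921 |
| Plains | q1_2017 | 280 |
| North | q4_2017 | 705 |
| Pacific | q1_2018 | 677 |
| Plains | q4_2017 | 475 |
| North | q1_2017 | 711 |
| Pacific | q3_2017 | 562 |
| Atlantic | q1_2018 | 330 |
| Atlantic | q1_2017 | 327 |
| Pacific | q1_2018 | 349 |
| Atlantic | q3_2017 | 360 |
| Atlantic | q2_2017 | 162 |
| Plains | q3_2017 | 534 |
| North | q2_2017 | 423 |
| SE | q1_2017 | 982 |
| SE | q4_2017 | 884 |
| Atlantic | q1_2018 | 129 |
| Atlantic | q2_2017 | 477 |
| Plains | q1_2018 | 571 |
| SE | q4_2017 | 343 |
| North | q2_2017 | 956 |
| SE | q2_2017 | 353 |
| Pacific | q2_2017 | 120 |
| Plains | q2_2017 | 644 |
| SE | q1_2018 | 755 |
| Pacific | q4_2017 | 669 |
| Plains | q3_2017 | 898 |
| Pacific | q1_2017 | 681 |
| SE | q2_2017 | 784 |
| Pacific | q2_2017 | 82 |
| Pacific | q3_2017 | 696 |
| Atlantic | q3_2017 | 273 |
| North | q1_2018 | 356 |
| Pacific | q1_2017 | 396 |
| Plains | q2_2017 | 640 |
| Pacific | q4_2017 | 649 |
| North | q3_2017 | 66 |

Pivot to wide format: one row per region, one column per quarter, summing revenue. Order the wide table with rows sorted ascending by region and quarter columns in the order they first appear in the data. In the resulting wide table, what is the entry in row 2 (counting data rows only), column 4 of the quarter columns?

With rows sorted ascending by region, row 2 is region=North. quarter columns in first-appearance order: q3_2017, q4_2017, q1_2017, q1_2018, q2_2017; column 4 is q1_2018.
Long rows with region=North, quarter=q1_2018: 904 + 356 = 1260.

1260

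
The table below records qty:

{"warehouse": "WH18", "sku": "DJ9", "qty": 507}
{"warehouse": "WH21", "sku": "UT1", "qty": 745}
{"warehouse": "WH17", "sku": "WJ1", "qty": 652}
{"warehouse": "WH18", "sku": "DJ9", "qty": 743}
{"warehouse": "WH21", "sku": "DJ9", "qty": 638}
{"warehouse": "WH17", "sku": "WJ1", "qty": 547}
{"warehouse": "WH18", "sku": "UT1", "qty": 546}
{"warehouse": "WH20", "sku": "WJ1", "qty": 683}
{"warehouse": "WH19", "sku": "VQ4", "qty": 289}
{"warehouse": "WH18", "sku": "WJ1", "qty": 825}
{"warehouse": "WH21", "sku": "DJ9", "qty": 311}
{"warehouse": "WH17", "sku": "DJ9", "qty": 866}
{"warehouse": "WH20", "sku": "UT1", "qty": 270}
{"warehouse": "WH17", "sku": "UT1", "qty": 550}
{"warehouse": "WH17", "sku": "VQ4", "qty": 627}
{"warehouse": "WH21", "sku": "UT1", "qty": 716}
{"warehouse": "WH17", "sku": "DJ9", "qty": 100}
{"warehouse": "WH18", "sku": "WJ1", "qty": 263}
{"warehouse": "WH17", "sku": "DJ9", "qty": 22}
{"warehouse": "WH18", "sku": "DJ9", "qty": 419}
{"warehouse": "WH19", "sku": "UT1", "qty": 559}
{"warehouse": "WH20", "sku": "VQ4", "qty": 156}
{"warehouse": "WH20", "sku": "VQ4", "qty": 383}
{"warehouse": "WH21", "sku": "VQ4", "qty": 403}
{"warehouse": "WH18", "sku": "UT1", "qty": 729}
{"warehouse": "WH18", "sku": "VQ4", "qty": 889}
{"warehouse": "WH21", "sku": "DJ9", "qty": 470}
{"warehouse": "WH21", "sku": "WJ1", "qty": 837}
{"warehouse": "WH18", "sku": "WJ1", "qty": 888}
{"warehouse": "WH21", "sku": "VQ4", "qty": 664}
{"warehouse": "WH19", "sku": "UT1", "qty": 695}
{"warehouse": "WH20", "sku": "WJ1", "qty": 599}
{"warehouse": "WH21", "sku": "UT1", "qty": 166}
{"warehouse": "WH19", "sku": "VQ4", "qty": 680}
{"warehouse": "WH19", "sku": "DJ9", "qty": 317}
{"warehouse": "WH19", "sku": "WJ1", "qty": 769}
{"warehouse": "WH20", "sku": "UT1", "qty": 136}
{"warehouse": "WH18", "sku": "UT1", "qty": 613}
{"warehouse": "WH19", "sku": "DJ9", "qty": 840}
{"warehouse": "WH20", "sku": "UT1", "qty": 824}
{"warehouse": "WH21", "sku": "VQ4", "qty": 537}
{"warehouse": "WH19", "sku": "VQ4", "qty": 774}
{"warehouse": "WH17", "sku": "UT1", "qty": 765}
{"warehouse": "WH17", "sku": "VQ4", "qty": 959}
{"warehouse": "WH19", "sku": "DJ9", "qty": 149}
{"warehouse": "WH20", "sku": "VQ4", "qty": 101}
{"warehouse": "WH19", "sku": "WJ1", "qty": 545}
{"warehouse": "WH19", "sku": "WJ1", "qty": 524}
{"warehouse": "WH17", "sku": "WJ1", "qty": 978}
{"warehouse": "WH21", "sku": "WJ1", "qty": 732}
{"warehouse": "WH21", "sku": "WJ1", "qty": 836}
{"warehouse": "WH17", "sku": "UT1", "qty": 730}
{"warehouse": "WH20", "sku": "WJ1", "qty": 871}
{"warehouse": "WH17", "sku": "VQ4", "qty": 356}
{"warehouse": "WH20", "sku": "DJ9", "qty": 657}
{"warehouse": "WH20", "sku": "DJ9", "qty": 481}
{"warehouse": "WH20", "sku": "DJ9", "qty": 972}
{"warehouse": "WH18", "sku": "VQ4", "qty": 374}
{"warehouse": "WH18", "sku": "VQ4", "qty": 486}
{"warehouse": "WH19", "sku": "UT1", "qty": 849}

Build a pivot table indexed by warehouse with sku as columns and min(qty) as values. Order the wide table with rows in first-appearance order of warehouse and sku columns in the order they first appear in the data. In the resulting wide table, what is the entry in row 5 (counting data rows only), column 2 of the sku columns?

With rows in first-appearance order of warehouse, row 5 is warehouse=WH19. sku columns in first-appearance order: DJ9, UT1, WJ1, VQ4; column 2 is UT1.
Long rows with warehouse=WH19, sku=UT1: min(559, 695, 849) = 559.

559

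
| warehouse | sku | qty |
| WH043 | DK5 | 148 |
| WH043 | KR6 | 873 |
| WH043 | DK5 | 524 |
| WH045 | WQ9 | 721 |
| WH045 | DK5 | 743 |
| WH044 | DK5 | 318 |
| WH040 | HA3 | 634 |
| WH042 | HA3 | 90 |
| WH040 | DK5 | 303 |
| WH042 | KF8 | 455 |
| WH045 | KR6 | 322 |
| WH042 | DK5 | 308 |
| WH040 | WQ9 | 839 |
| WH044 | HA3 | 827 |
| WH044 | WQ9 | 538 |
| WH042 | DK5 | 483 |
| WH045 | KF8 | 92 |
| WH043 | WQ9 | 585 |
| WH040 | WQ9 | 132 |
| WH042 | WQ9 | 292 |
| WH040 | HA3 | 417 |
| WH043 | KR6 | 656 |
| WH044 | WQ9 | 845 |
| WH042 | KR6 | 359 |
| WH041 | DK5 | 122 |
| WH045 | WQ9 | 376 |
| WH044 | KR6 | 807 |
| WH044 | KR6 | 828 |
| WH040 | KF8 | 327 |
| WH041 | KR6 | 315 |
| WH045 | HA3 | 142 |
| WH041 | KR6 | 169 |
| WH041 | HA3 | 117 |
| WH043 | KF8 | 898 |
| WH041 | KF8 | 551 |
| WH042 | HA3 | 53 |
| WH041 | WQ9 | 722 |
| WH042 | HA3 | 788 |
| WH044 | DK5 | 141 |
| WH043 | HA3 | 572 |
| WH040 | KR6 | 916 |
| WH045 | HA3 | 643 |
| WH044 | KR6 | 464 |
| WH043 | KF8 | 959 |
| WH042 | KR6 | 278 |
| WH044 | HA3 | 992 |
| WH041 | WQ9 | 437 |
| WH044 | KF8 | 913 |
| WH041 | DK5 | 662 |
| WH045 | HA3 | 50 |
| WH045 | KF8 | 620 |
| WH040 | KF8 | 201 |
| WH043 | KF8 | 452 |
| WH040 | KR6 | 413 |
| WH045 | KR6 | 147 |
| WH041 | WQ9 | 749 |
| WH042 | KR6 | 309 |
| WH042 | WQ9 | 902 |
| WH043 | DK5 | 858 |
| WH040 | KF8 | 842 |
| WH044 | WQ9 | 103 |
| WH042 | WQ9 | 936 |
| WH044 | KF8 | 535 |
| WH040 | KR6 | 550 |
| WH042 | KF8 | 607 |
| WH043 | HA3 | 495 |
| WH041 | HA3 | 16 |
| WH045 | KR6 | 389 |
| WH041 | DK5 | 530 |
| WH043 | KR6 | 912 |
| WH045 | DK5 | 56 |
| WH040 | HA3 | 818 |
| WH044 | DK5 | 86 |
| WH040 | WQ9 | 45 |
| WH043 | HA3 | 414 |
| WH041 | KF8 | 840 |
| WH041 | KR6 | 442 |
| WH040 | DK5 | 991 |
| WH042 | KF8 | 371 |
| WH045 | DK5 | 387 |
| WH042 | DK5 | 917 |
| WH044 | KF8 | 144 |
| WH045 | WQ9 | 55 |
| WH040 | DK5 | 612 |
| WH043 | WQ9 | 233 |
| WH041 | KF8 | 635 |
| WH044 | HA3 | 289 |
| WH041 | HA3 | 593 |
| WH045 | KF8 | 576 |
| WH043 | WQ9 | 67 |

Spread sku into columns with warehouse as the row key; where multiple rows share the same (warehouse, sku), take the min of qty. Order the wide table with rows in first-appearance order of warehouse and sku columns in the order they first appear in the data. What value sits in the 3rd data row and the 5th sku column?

144

With rows in first-appearance order of warehouse, row 3 is warehouse=WH044. sku columns in first-appearance order: DK5, KR6, WQ9, HA3, KF8; column 5 is KF8.
Long rows with warehouse=WH044, sku=KF8: min(913, 535, 144) = 144.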